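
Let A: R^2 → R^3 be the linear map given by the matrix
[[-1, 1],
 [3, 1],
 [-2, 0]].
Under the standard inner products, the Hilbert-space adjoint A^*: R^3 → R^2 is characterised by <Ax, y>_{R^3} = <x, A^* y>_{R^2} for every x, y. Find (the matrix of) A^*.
A^* = A^T =
[[-1, 3, -2],
 [1, 1, 0]]

For real matrices with standard dot products, the defining identity <Ax, y> = <x, A^* y> gives (Ax)^T y = x^T (A^*) y, i.e. x^T A^T y = x^T (A^*) y. Since this holds for all x, y, we must have A^* = A^T. Therefore
A^* =
[[-1, 3, -2],
 [1, 1, 0]].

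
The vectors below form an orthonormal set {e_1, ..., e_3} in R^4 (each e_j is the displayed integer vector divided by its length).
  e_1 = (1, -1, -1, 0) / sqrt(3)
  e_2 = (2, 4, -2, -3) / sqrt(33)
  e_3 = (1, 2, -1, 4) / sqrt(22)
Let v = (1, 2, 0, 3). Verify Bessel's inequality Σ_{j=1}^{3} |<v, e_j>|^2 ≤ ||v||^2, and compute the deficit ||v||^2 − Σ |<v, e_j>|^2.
Σ |<v, e_j>|^2 = 27/2; ||v||^2 = 14; deficit = 1/2

Write each e_j = u_j / sqrt(<u_j, u_j>) where u_j is the displayed integer vector. Then <v, e_j> = <v, u_j> / sqrt(<u_j, u_j>), so |<v, e_j>|^2 = <v, u_j>^2 / <u_j, u_j>.
Coefficients: <v, e_1> = -1/sqrt(3), <v, e_2> = 1/sqrt(33), <v, e_3> = 17/sqrt(22).
Square and sum: Σ |<v, e_j>|^2 = 27/2.
Compute ||v||^2 = v·v = 14.
Deficit = 14 − 27/2 = 1/2 ≥ 0, confirming Bessel's inequality. (The deficit equals ||v − Σ <v,e_j> e_j||^2, the squared distance from v to span{e_j}.)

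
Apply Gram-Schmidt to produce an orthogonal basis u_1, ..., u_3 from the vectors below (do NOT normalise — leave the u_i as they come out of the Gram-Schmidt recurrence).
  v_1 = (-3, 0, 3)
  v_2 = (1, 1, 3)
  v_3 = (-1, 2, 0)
Orthogonal basis:
  u_1 = (-3, 0, 3)
  u_2 = (2, 1, 2)
  u_3 = (-1/2, 2, -1/2)

Apply the Gram-Schmidt recurrence
  u_1 = v_1
  u_i = v_i − Σ_{j<i} ((v_i · u_j) / (u_j · u_j)) · u_j.

Step by step this gives:
  u_1 = (-3, 0, 3)
  u_2 = (2, 1, 2)
  u_3 = (-1/2, 2, -1/2)

Orthogonality check:
  u_2 · u_1 = 0 (should be 0)
  u_3 · u_1 = 0 (should be 0)
  u_3 · u_2 = 0 (should be 0)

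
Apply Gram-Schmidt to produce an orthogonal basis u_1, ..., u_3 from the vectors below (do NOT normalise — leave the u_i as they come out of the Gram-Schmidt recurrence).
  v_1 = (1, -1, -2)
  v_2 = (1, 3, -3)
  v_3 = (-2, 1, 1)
Orthogonal basis:
  u_1 = (1, -1, -2)
  u_2 = (1/3, 11/3, -5/3)
  u_3 = (-117/98, -13/98, -26/49)

Apply the Gram-Schmidt recurrence
  u_1 = v_1
  u_i = v_i − Σ_{j<i} ((v_i · u_j) / (u_j · u_j)) · u_j.

Step by step this gives:
  u_1 = (1, -1, -2)
  u_2 = (1/3, 11/3, -5/3)
  u_3 = (-117/98, -13/98, -26/49)

Orthogonality check:
  u_2 · u_1 = 0 (should be 0)
  u_3 · u_1 = 0 (should be 0)
  u_3 · u_2 = 0 (should be 0)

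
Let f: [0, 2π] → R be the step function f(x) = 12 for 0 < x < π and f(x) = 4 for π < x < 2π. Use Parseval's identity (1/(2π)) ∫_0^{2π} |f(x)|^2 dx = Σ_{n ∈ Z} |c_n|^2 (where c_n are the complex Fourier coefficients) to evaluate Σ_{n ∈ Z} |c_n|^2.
Σ |c_n|^2 = 80

Parseval equates the L^2 energy of f (normalised by 1/(2π)) with the ℓ^2 sum of its Fourier coefficients: (1/(2π)) ∫_0^{2π} |f|^2 = Σ |c_n|^2.
Compute the left side: (1/(2π)) [∫_0^π 12^2 dx + ∫_π^{2π} 4^2 dx] = (1/(2π)) · (144π + 16π) = (144 + 16)/2 = 80.
So Σ_{n ∈ Z} |c_n|^2 = 80.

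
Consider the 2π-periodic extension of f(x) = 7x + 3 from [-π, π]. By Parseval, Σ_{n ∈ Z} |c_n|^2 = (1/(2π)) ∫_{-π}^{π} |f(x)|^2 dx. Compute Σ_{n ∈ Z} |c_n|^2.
Σ |c_n|^2 = 49π^2/3 + 9

Expand and integrate term by term over [-π, π]:
  ∫ (7x)^2 dx = 49·(2π^3/3); ∫ 2·7·(3)·x dx = 0 (odd integrand); ∫ 3^2 dx = 9·2π.
So (1/(2π)) ∫_{-π}^{π} (7x + 3)^2 dx = 49π^2/3 + 9 = 49π^2/3 + 9.
Parseval ⇒ Σ |c_n|^2 = 49π^2/3 + 9.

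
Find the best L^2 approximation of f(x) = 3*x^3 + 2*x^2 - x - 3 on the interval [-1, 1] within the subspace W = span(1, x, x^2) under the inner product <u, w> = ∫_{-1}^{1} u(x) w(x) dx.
g(x) = 2*x^2 + 4*x/5 - 3

The best approximation g ∈ W is the orthogonal projection of f onto W. Writing g = a_0 + a_1 x + a_2 x^2, the coefficients solve the normal equations G · a = b where
  G_{ij} = <φ_i, φ_j> and b_i = <f, φ_i>, with φ_0 = 1, φ_1 = x, φ_2 = x^2.
G =
  [2, 0, 2/3]
  [0, 2/3, 0]
  [2/3, 0, 2/5],
b = (-14/3, 8/15, -6/5).
Solving gives a_0 = -3, a_1 = 4/5, a_2 = 2, so
  g(x) = 2*x^2 + 4*x/5 - 3.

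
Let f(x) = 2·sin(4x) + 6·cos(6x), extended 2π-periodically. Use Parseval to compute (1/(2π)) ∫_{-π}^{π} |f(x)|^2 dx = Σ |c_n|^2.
Σ |c_n|^2 = 20

Expand |f|^2 and use orthogonality of {sin(nx), cos(mx)} on [-π, π]:
  ∫_{-π}^{π} sin(nx)^2 dx = π, ∫ cos(mx)^2 dx = π, and cross terms integrate to 0.
So ∫_{-π}^{π} f(x)^2 dx = 2^2 · π + 6^2 · π = (4 + 36)π.
Divide by 2π: (4 + 36)/2 = 20.
By Parseval, this equals Σ |c_n|^2.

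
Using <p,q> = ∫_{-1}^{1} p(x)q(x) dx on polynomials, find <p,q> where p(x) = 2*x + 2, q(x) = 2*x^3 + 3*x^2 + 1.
<p,q> = 48/5

Expand the product: p(x)·q(x) = 4*x^4 + 10*x^3 + 6*x^2 + 2*x + 2.
∫_{-1}^{1} of each monomial x^k gives [2/(k+1) if k even, 0 if k odd]. Integrating term-by-term (or equivalently evaluating the antiderivative F(x) = 4*x^5/5 + 5*x^4/2 + 2*x^3 + x^2 + 2*x at the endpoints):
  F(1) − F(−1) = 83/10 − (-13/10) = 48/5.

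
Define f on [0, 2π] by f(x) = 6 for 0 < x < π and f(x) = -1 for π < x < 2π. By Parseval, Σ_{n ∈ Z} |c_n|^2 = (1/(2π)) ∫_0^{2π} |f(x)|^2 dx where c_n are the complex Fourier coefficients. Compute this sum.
Σ |c_n|^2 = 37/2

Parseval equates the L^2 energy of f (normalised by 1/(2π)) with the ℓ^2 sum of its Fourier coefficients: (1/(2π)) ∫_0^{2π} |f|^2 = Σ |c_n|^2.
Compute the left side: (1/(2π)) [∫_0^π 6^2 dx + ∫_π^{2π} (-1)^2 dx] = (1/(2π)) · (36π + 1π) = (36 + 1)/2 = 37/2.
So Σ_{n ∈ Z} |c_n|^2 = 37/2.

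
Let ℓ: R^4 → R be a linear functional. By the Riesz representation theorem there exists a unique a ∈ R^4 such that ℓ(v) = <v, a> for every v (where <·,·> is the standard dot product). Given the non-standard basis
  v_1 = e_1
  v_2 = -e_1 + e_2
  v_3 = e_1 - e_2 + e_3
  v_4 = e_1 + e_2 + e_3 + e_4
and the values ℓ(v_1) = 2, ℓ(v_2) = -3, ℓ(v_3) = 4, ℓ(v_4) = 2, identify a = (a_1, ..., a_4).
a = (2, -1, 1, 0)

Write a = (a_1, ..., a_4) in the standard basis. For each basis vector v_i, ℓ(v_i) = <v_i, a> is a linear equation in the a_j's. Collect the n equations into a matrix system V a = ℓ, where row i of V is v_i (expressed in the standard basis). Since V is invertible (lower-triangular with 1s on the diagonal, up to permutation), solve by back-substitution:
  V =
[[1, 0, 0, 0],
 [-1, 1, 0, 0],
 [1, -1, 1, 0],
 [1, 1, 1, 1]]
  V a = (2, -3, 4, 2)
Solving gives a = (2, -1, 1, 0).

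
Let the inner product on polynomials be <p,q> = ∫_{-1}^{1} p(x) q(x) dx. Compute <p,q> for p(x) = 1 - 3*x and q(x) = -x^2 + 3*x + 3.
<p,q> = -2/3

Expand the product: p(x)·q(x) = 3*x^3 - 10*x^2 - 6*x + 3.
∫_{-1}^{1} of each monomial x^k gives [2/(k+1) if k even, 0 if k odd]. Integrating term-by-term (or equivalently evaluating the antiderivative F(x) = 3*x^4/4 - 10*x^3/3 - 3*x^2 + 3*x at the endpoints):
  F(1) − F(−1) = -31/12 − (-23/12) = -2/3.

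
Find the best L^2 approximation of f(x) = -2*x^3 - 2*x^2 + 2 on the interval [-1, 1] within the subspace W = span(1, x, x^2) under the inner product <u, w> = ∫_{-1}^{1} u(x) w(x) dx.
g(x) = -2*x^2 - 6*x/5 + 2

The best approximation g ∈ W is the orthogonal projection of f onto W. Writing g = a_0 + a_1 x + a_2 x^2, the coefficients solve the normal equations G · a = b where
  G_{ij} = <φ_i, φ_j> and b_i = <f, φ_i>, with φ_0 = 1, φ_1 = x, φ_2 = x^2.
G =
  [2, 0, 2/3]
  [0, 2/3, 0]
  [2/3, 0, 2/5],
b = (8/3, -4/5, 8/15).
Solving gives a_0 = 2, a_1 = -6/5, a_2 = -2, so
  g(x) = -2*x^2 - 6*x/5 + 2.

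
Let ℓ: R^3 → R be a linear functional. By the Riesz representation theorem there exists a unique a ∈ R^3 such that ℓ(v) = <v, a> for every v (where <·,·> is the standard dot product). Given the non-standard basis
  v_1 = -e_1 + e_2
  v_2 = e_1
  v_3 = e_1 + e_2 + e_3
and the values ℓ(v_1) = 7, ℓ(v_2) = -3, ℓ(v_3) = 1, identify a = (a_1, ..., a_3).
a = (-3, 4, 0)

Write a = (a_1, ..., a_3) in the standard basis. For each basis vector v_i, ℓ(v_i) = <v_i, a> is a linear equation in the a_j's. Collect the n equations into a matrix system V a = ℓ, where row i of V is v_i (expressed in the standard basis). Since V is invertible (lower-triangular with 1s on the diagonal, up to permutation), solve by back-substitution:
  V =
[[-1, 1, 0],
 [1, 0, 0],
 [1, 1, 1]]
  V a = (7, -3, 1)
Solving gives a = (-3, 4, 0).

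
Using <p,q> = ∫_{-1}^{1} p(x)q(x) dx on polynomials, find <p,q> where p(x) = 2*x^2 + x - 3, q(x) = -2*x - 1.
<p,q> = 10/3

Expand the product: p(x)·q(x) = -4*x^3 - 4*x^2 + 5*x + 3.
∫_{-1}^{1} of each monomial x^k gives [2/(k+1) if k even, 0 if k odd]. Integrating term-by-term (or equivalently evaluating the antiderivative F(x) = -x^4 - 4*x^3/3 + 5*x^2/2 + 3*x at the endpoints):
  F(1) − F(−1) = 19/6 − (-1/6) = 10/3.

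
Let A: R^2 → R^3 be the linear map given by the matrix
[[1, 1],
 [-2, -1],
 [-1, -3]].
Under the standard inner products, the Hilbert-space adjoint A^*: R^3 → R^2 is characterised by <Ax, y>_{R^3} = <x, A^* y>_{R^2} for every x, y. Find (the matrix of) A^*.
A^* = A^T =
[[1, -2, -1],
 [1, -1, -3]]

For real matrices with standard dot products, the defining identity <Ax, y> = <x, A^* y> gives (Ax)^T y = x^T (A^*) y, i.e. x^T A^T y = x^T (A^*) y. Since this holds for all x, y, we must have A^* = A^T. Therefore
A^* =
[[1, -2, -1],
 [1, -1, -3]].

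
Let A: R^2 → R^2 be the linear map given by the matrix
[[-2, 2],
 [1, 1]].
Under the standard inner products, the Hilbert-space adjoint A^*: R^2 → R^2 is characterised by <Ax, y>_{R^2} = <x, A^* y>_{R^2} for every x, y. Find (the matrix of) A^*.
A^* = A^T =
[[-2, 1],
 [2, 1]]

For real matrices with standard dot products, the defining identity <Ax, y> = <x, A^* y> gives (Ax)^T y = x^T (A^*) y, i.e. x^T A^T y = x^T (A^*) y. Since this holds for all x, y, we must have A^* = A^T. Therefore
A^* =
[[-2, 1],
 [2, 1]].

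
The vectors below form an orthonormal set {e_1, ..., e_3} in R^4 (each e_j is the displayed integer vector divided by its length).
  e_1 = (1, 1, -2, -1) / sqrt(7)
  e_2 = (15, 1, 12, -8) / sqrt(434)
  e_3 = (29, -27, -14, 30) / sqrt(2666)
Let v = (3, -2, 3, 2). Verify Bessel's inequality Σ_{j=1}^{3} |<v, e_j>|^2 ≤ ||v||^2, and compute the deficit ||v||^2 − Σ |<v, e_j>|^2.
Σ |<v, e_j>|^2 = 1102/43; ||v||^2 = 26; deficit = 16/43

Write each e_j = u_j / sqrt(<u_j, u_j>) where u_j is the displayed integer vector. Then <v, e_j> = <v, u_j> / sqrt(<u_j, u_j>), so |<v, e_j>|^2 = <v, u_j>^2 / <u_j, u_j>.
Coefficients: <v, e_1> = -7/sqrt(7), <v, e_2> = 63/sqrt(434), <v, e_3> = 159/sqrt(2666).
Square and sum: Σ |<v, e_j>|^2 = 1102/43.
Compute ||v||^2 = v·v = 26.
Deficit = 26 − 1102/43 = 16/43 ≥ 0, confirming Bessel's inequality. (The deficit equals ||v − Σ <v,e_j> e_j||^2, the squared distance from v to span{e_j}.)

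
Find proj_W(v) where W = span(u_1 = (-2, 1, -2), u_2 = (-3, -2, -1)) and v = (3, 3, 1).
proj_W(v) = (29/9, 127/45, 31/45)

Set up U = [u_1 | ... | u_2] ∈ R^(3×2). The projector onto W = col(U) is P = U (U^T U)^(-1) U^T.
Compute U^T U =
  [9, 6]
  [6, 14],
and U^T v = (-5, -16).
Solve U^T U · c = U^T v for the coefficients: c = (13/45, -19/15). The projection is proj_W(v) = U c.
Check: (v - proj_W(v)) · u_1 = 0  (should be 0).
Check: (v - proj_W(v)) · u_2 = 0  (should be 0).
Result: proj_W(v) = (29/9, 127/45, 31/45).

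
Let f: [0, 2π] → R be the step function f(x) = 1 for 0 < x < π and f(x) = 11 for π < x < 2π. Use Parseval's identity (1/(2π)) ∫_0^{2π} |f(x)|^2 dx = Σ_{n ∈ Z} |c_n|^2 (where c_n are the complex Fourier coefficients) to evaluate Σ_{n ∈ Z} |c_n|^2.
Σ |c_n|^2 = 61

Parseval equates the L^2 energy of f (normalised by 1/(2π)) with the ℓ^2 sum of its Fourier coefficients: (1/(2π)) ∫_0^{2π} |f|^2 = Σ |c_n|^2.
Compute the left side: (1/(2π)) [∫_0^π 1^2 dx + ∫_π^{2π} 11^2 dx] = (1/(2π)) · (1π + 121π) = (1 + 121)/2 = 61.
So Σ_{n ∈ Z} |c_n|^2 = 61.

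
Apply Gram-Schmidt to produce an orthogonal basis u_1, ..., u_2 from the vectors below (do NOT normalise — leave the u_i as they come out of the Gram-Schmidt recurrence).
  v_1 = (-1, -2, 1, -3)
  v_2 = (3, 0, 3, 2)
Orthogonal basis:
  u_1 = (-1, -2, 1, -3)
  u_2 = (13/5, -4/5, 17/5, 4/5)

Apply the Gram-Schmidt recurrence
  u_1 = v_1
  u_i = v_i − Σ_{j<i} ((v_i · u_j) / (u_j · u_j)) · u_j.

Step by step this gives:
  u_1 = (-1, -2, 1, -3)
  u_2 = (13/5, -4/5, 17/5, 4/5)

Orthogonality check:
  u_2 · u_1 = 0 (should be 0)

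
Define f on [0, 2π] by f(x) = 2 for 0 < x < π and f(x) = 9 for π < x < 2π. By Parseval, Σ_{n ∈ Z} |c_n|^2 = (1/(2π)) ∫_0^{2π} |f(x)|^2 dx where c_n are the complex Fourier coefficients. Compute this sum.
Σ |c_n|^2 = 85/2

Parseval equates the L^2 energy of f (normalised by 1/(2π)) with the ℓ^2 sum of its Fourier coefficients: (1/(2π)) ∫_0^{2π} |f|^2 = Σ |c_n|^2.
Compute the left side: (1/(2π)) [∫_0^π 2^2 dx + ∫_π^{2π} 9^2 dx] = (1/(2π)) · (4π + 81π) = (4 + 81)/2 = 85/2.
So Σ_{n ∈ Z} |c_n|^2 = 85/2.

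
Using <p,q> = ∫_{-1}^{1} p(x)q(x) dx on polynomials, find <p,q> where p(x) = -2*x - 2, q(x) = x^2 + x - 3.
<p,q> = 28/3

Expand the product: p(x)·q(x) = -2*x^3 - 4*x^2 + 4*x + 6.
∫_{-1}^{1} of each monomial x^k gives [2/(k+1) if k even, 0 if k odd]. Integrating term-by-term (or equivalently evaluating the antiderivative F(x) = -x^4/2 - 4*x^3/3 + 2*x^2 + 6*x at the endpoints):
  F(1) − F(−1) = 37/6 − (-19/6) = 28/3.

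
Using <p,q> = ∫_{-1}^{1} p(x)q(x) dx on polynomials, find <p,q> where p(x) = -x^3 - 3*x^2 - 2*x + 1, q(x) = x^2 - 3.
<p,q> = -8/15

Expand the product: p(x)·q(x) = -x^5 - 3*x^4 + x^3 + 10*x^2 + 6*x - 3.
∫_{-1}^{1} of each monomial x^k gives [2/(k+1) if k even, 0 if k odd]. Integrating term-by-term (or equivalently evaluating the antiderivative F(x) = -x^6/6 - 3*x^5/5 + x^4/4 + 10*x^3/3 + 3*x^2 - 3*x at the endpoints):
  F(1) − F(−1) = 169/60 − (67/20) = -8/15.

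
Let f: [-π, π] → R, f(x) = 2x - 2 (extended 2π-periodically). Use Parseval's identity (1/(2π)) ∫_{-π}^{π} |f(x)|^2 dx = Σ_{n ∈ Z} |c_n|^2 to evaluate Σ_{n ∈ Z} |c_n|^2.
Σ |c_n|^2 = 4π^2/3 + 4

Expand and integrate term by term over [-π, π]:
  ∫ (2x)^2 dx = 4·(2π^3/3); ∫ 2·2·(-2)·x dx = 0 (odd integrand); ∫ (-2)^2 dx = 4·2π.
So (1/(2π)) ∫_{-π}^{π} (2x - 2)^2 dx = 4π^2/3 + 4 = 4π^2/3 + 4.
Parseval ⇒ Σ |c_n|^2 = 4π^2/3 + 4.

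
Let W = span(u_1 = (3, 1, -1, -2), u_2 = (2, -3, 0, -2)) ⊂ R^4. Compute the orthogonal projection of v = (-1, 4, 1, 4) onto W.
proj_W(v) = (-247/103, 420/103, -9/103, 256/103)

Set up U = [u_1 | ... | u_2] ∈ R^(4×2). The projector onto W = col(U) is P = U (U^T U)^(-1) U^T.
Compute U^T U =
  [15, 7]
  [7, 17],
and U^T v = (-8, -22).
Solve U^T U · c = U^T v for the coefficients: c = (9/103, -137/103). The projection is proj_W(v) = U c.
Check: (v - proj_W(v)) · u_1 = 0  (should be 0).
Check: (v - proj_W(v)) · u_2 = 0  (should be 0).
Result: proj_W(v) = (-247/103, 420/103, -9/103, 256/103).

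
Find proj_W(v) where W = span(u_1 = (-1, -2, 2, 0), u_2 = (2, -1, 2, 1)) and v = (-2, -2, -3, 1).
proj_W(v) = (-77/37, 7/74, -35/37, -63/74)

Set up U = [u_1 | ... | u_2] ∈ R^(4×2). The projector onto W = col(U) is P = U (U^T U)^(-1) U^T.
Compute U^T U =
  [9, 4]
  [4, 10],
and U^T v = (0, -7).
Solve U^T U · c = U^T v for the coefficients: c = (14/37, -63/74). The projection is proj_W(v) = U c.
Check: (v - proj_W(v)) · u_1 = 0  (should be 0).
Check: (v - proj_W(v)) · u_2 = 0  (should be 0).
Result: proj_W(v) = (-77/37, 7/74, -35/37, -63/74).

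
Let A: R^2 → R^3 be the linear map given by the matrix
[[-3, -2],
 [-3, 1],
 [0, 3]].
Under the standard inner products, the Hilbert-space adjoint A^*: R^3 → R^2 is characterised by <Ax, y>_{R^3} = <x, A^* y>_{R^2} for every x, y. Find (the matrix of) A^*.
A^* = A^T =
[[-3, -3, 0],
 [-2, 1, 3]]

For real matrices with standard dot products, the defining identity <Ax, y> = <x, A^* y> gives (Ax)^T y = x^T (A^*) y, i.e. x^T A^T y = x^T (A^*) y. Since this holds for all x, y, we must have A^* = A^T. Therefore
A^* =
[[-3, -3, 0],
 [-2, 1, 3]].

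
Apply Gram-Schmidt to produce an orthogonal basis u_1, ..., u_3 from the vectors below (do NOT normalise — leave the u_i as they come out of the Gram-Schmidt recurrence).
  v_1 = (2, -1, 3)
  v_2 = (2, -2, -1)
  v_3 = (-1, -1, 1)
Orthogonal basis:
  u_1 = (2, -1, 3)
  u_2 = (11/7, -25/14, -23/14)
  u_3 = (-119/117, -136/117, 34/117)

Apply the Gram-Schmidt recurrence
  u_1 = v_1
  u_i = v_i − Σ_{j<i} ((v_i · u_j) / (u_j · u_j)) · u_j.

Step by step this gives:
  u_1 = (2, -1, 3)
  u_2 = (11/7, -25/14, -23/14)
  u_3 = (-119/117, -136/117, 34/117)

Orthogonality check:
  u_2 · u_1 = 0 (should be 0)
  u_3 · u_1 = 0 (should be 0)
  u_3 · u_2 = 0 (should be 0)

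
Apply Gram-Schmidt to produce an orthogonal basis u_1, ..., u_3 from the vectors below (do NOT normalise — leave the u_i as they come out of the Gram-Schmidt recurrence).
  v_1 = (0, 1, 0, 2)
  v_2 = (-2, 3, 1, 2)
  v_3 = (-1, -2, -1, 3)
Orthogonal basis:
  u_1 = (0, 1, 0, 2)
  u_2 = (-2, 8/5, 1, -4/5)
  u_3 = (-87/41, -78/41, -18/41, 39/41)

Apply the Gram-Schmidt recurrence
  u_1 = v_1
  u_i = v_i − Σ_{j<i} ((v_i · u_j) / (u_j · u_j)) · u_j.

Step by step this gives:
  u_1 = (0, 1, 0, 2)
  u_2 = (-2, 8/5, 1, -4/5)
  u_3 = (-87/41, -78/41, -18/41, 39/41)

Orthogonality check:
  u_2 · u_1 = 0 (should be 0)
  u_3 · u_1 = 0 (should be 0)
  u_3 · u_2 = 0 (should be 0)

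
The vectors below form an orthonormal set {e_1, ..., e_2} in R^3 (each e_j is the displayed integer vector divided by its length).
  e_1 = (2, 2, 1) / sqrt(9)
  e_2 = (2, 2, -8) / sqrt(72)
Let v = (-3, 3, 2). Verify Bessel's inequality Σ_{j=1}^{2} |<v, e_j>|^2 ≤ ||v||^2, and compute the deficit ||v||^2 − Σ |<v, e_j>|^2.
Σ |<v, e_j>|^2 = 4; ||v||^2 = 22; deficit = 18

Write each e_j = u_j / sqrt(<u_j, u_j>) where u_j is the displayed integer vector. Then <v, e_j> = <v, u_j> / sqrt(<u_j, u_j>), so |<v, e_j>|^2 = <v, u_j>^2 / <u_j, u_j>.
Coefficients: <v, e_1> = 2/sqrt(9), <v, e_2> = -16/sqrt(72).
Square and sum: Σ |<v, e_j>|^2 = 4.
Compute ||v||^2 = v·v = 22.
Deficit = 22 − 4 = 18 ≥ 0, confirming Bessel's inequality. (The deficit equals ||v − Σ <v,e_j> e_j||^2, the squared distance from v to span{e_j}.)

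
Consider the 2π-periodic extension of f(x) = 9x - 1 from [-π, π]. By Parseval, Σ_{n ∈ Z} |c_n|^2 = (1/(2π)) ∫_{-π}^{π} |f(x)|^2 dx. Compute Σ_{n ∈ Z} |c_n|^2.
Σ |c_n|^2 = 27π^2 + 1

Expand and integrate term by term over [-π, π]:
  ∫ (9x)^2 dx = 81·(2π^3/3); ∫ 2·9·(-1)·x dx = 0 (odd integrand); ∫ (-1)^2 dx = 1·2π.
So (1/(2π)) ∫_{-π}^{π} (9x - 1)^2 dx = 81π^2/3 + 1 = 27π^2 + 1.
Parseval ⇒ Σ |c_n|^2 = 27π^2 + 1.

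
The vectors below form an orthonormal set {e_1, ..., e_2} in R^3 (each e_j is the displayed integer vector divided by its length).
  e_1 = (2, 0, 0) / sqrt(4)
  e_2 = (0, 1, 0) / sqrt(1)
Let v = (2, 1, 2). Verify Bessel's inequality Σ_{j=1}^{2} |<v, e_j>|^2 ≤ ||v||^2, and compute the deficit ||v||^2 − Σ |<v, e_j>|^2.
Σ |<v, e_j>|^2 = 5; ||v||^2 = 9; deficit = 4

Write each e_j = u_j / sqrt(<u_j, u_j>) where u_j is the displayed integer vector. Then <v, e_j> = <v, u_j> / sqrt(<u_j, u_j>), so |<v, e_j>|^2 = <v, u_j>^2 / <u_j, u_j>.
Coefficients: <v, e_1> = 4/sqrt(4), <v, e_2> = 1/sqrt(1).
Square and sum: Σ |<v, e_j>|^2 = 5.
Compute ||v||^2 = v·v = 9.
Deficit = 9 − 5 = 4 ≥ 0, confirming Bessel's inequality. (The deficit equals ||v − Σ <v,e_j> e_j||^2, the squared distance from v to span{e_j}.)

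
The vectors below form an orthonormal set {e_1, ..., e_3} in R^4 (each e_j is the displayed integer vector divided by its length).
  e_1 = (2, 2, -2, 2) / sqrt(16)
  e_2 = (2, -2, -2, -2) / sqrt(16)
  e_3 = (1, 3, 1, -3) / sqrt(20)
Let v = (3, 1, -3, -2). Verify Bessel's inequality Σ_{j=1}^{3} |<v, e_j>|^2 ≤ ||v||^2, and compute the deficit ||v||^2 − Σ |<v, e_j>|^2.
Σ |<v, e_j>|^2 = 451/20; ||v||^2 = 23; deficit = 9/20

Write each e_j = u_j / sqrt(<u_j, u_j>) where u_j is the displayed integer vector. Then <v, e_j> = <v, u_j> / sqrt(<u_j, u_j>), so |<v, e_j>|^2 = <v, u_j>^2 / <u_j, u_j>.
Coefficients: <v, e_1> = 10/sqrt(16), <v, e_2> = 14/sqrt(16), <v, e_3> = 9/sqrt(20).
Square and sum: Σ |<v, e_j>|^2 = 451/20.
Compute ||v||^2 = v·v = 23.
Deficit = 23 − 451/20 = 9/20 ≥ 0, confirming Bessel's inequality. (The deficit equals ||v − Σ <v,e_j> e_j||^2, the squared distance from v to span{e_j}.)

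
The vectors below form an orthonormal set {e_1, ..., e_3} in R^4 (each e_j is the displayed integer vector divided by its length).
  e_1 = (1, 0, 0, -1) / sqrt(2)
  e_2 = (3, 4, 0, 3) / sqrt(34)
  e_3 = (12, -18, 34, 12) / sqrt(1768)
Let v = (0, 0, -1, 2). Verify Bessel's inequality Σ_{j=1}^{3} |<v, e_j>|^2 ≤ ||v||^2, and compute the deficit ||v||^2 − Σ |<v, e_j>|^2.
Σ |<v, e_j>|^2 = 81/26; ||v||^2 = 5; deficit = 49/26

Write each e_j = u_j / sqrt(<u_j, u_j>) where u_j is the displayed integer vector. Then <v, e_j> = <v, u_j> / sqrt(<u_j, u_j>), so |<v, e_j>|^2 = <v, u_j>^2 / <u_j, u_j>.
Coefficients: <v, e_1> = -2/sqrt(2), <v, e_2> = 6/sqrt(34), <v, e_3> = -10/sqrt(1768).
Square and sum: Σ |<v, e_j>|^2 = 81/26.
Compute ||v||^2 = v·v = 5.
Deficit = 5 − 81/26 = 49/26 ≥ 0, confirming Bessel's inequality. (The deficit equals ||v − Σ <v,e_j> e_j||^2, the squared distance from v to span{e_j}.)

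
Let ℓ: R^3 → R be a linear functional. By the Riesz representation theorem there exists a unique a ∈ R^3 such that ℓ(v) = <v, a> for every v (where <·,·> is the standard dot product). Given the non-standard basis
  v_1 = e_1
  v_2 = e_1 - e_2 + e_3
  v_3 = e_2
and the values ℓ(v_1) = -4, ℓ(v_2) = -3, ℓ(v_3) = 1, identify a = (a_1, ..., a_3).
a = (-4, 1, 2)

Write a = (a_1, ..., a_3) in the standard basis. For each basis vector v_i, ℓ(v_i) = <v_i, a> is a linear equation in the a_j's. Collect the n equations into a matrix system V a = ℓ, where row i of V is v_i (expressed in the standard basis). Since V is invertible (lower-triangular with 1s on the diagonal, up to permutation), solve by back-substitution:
  V =
[[1, 0, 0],
 [1, -1, 1],
 [0, 1, 0]]
  V a = (-4, -3, 1)
Solving gives a = (-4, 1, 2).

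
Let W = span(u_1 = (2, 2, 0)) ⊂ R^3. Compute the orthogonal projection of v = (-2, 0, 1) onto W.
proj_W(v) = (-1, -1, 0)

Set up U = [u_1 | ... | u_1] ∈ R^(3×1). The projector onto W = col(U) is P = U (U^T U)^(-1) U^T.
Compute U^T U =
  [8],
and U^T v = (-4).
Solve U^T U · c = U^T v for the coefficients: c = (-1/2). The projection is proj_W(v) = U c.
Check: (v - proj_W(v)) · u_1 = 0  (should be 0).
Result: proj_W(v) = (-1, -1, 0).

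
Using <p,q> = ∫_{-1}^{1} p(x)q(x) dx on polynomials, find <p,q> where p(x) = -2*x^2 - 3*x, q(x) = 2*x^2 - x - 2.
<p,q> = 46/15

Expand the product: p(x)·q(x) = -4*x^4 - 4*x^3 + 7*x^2 + 6*x.
∫_{-1}^{1} of each monomial x^k gives [2/(k+1) if k even, 0 if k odd]. Integrating term-by-term (or equivalently evaluating the antiderivative F(x) = -4*x^5/5 - x^4 + 7*x^3/3 + 3*x^2 at the endpoints):
  F(1) − F(−1) = 53/15 − (7/15) = 46/15.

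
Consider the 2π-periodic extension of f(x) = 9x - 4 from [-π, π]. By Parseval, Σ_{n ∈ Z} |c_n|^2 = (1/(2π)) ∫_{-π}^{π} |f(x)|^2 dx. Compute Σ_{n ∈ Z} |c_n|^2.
Σ |c_n|^2 = 27π^2 + 16

Expand and integrate term by term over [-π, π]:
  ∫ (9x)^2 dx = 81·(2π^3/3); ∫ 2·9·(-4)·x dx = 0 (odd integrand); ∫ (-4)^2 dx = 16·2π.
So (1/(2π)) ∫_{-π}^{π} (9x - 4)^2 dx = 81π^2/3 + 16 = 27π^2 + 16.
Parseval ⇒ Σ |c_n|^2 = 27π^2 + 16.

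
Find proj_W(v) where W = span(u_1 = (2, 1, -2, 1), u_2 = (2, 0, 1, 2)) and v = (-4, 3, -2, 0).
proj_W(v) = (-65/37, 31/74, -79/37, -161/74)

Set up U = [u_1 | ... | u_2] ∈ R^(4×2). The projector onto W = col(U) is P = U (U^T U)^(-1) U^T.
Compute U^T U =
  [10, 4]
  [4, 9],
and U^T v = (-1, -10).
Solve U^T U · c = U^T v for the coefficients: c = (31/74, -48/37). The projection is proj_W(v) = U c.
Check: (v - proj_W(v)) · u_1 = 0  (should be 0).
Check: (v - proj_W(v)) · u_2 = 0  (should be 0).
Result: proj_W(v) = (-65/37, 31/74, -79/37, -161/74).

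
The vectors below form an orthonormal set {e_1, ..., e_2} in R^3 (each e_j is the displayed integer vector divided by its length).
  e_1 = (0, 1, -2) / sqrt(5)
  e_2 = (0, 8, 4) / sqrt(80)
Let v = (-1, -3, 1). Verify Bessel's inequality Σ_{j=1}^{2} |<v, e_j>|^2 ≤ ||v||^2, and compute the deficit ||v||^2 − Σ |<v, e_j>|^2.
Σ |<v, e_j>|^2 = 10; ||v||^2 = 11; deficit = 1

Write each e_j = u_j / sqrt(<u_j, u_j>) where u_j is the displayed integer vector. Then <v, e_j> = <v, u_j> / sqrt(<u_j, u_j>), so |<v, e_j>|^2 = <v, u_j>^2 / <u_j, u_j>.
Coefficients: <v, e_1> = -5/sqrt(5), <v, e_2> = -20/sqrt(80).
Square and sum: Σ |<v, e_j>|^2 = 10.
Compute ||v||^2 = v·v = 11.
Deficit = 11 − 10 = 1 ≥ 0, confirming Bessel's inequality. (The deficit equals ||v − Σ <v,e_j> e_j||^2, the squared distance from v to span{e_j}.)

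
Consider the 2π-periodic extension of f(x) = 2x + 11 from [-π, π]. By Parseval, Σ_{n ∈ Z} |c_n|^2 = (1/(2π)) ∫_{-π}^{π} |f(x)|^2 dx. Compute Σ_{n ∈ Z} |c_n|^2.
Σ |c_n|^2 = 4π^2/3 + 121

Expand and integrate term by term over [-π, π]:
  ∫ (2x)^2 dx = 4·(2π^3/3); ∫ 2·2·(11)·x dx = 0 (odd integrand); ∫ 11^2 dx = 121·2π.
So (1/(2π)) ∫_{-π}^{π} (2x + 11)^2 dx = 4π^2/3 + 121 = 4π^2/3 + 121.
Parseval ⇒ Σ |c_n|^2 = 4π^2/3 + 121.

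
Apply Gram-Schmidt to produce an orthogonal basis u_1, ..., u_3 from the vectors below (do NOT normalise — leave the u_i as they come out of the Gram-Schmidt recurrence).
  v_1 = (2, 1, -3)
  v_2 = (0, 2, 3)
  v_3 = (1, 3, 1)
Orthogonal basis:
  u_1 = (2, 1, -3)
  u_2 = (1, 5/2, 3/2)
  u_3 = (-45/133, 30/133, -20/133)

Apply the Gram-Schmidt recurrence
  u_1 = v_1
  u_i = v_i − Σ_{j<i} ((v_i · u_j) / (u_j · u_j)) · u_j.

Step by step this gives:
  u_1 = (2, 1, -3)
  u_2 = (1, 5/2, 3/2)
  u_3 = (-45/133, 30/133, -20/133)

Orthogonality check:
  u_2 · u_1 = 0 (should be 0)
  u_3 · u_1 = 0 (should be 0)
  u_3 · u_2 = 0 (should be 0)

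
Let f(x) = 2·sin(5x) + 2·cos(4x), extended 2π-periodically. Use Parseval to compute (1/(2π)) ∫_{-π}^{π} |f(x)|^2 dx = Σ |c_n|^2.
Σ |c_n|^2 = 4

Expand |f|^2 and use orthogonality of {sin(nx), cos(mx)} on [-π, π]:
  ∫_{-π}^{π} sin(nx)^2 dx = π, ∫ cos(mx)^2 dx = π, and cross terms integrate to 0.
So ∫_{-π}^{π} f(x)^2 dx = 2^2 · π + 2^2 · π = (4 + 4)π.
Divide by 2π: (4 + 4)/2 = 4.
By Parseval, this equals Σ |c_n|^2.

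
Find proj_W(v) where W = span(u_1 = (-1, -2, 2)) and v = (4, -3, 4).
proj_W(v) = (-10/9, -20/9, 20/9)

Set up U = [u_1 | ... | u_1] ∈ R^(3×1). The projector onto W = col(U) is P = U (U^T U)^(-1) U^T.
Compute U^T U =
  [9],
and U^T v = (10).
Solve U^T U · c = U^T v for the coefficients: c = (10/9). The projection is proj_W(v) = U c.
Check: (v - proj_W(v)) · u_1 = 0  (should be 0).
Result: proj_W(v) = (-10/9, -20/9, 20/9).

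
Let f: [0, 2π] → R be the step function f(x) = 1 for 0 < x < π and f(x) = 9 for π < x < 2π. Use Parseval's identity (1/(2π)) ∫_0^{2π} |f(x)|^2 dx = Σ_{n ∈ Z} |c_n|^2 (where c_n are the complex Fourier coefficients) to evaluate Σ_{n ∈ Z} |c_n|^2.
Σ |c_n|^2 = 41

Parseval equates the L^2 energy of f (normalised by 1/(2π)) with the ℓ^2 sum of its Fourier coefficients: (1/(2π)) ∫_0^{2π} |f|^2 = Σ |c_n|^2.
Compute the left side: (1/(2π)) [∫_0^π 1^2 dx + ∫_π^{2π} 9^2 dx] = (1/(2π)) · (1π + 81π) = (1 + 81)/2 = 41.
So Σ_{n ∈ Z} |c_n|^2 = 41.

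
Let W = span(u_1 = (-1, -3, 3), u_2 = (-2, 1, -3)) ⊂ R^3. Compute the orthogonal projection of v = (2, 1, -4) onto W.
proj_W(v) = (73/83, 445/166, -447/166)

Set up U = [u_1 | ... | u_2] ∈ R^(3×2). The projector onto W = col(U) is P = U (U^T U)^(-1) U^T.
Compute U^T U =
  [19, -10]
  [-10, 14],
and U^T v = (-17, 9).
Solve U^T U · c = U^T v for the coefficients: c = (-74/83, 1/166). The projection is proj_W(v) = U c.
Check: (v - proj_W(v)) · u_1 = 0  (should be 0).
Check: (v - proj_W(v)) · u_2 = 0  (should be 0).
Result: proj_W(v) = (73/83, 445/166, -447/166).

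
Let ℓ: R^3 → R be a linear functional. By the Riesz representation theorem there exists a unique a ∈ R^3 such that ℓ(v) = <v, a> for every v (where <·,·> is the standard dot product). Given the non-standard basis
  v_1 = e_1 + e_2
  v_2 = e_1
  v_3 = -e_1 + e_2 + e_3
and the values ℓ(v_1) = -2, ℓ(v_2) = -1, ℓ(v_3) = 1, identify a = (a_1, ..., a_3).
a = (-1, -1, 1)

Write a = (a_1, ..., a_3) in the standard basis. For each basis vector v_i, ℓ(v_i) = <v_i, a> is a linear equation in the a_j's. Collect the n equations into a matrix system V a = ℓ, where row i of V is v_i (expressed in the standard basis). Since V is invertible (lower-triangular with 1s on the diagonal, up to permutation), solve by back-substitution:
  V =
[[1, 1, 0],
 [1, 0, 0],
 [-1, 1, 1]]
  V a = (-2, -1, 1)
Solving gives a = (-1, -1, 1).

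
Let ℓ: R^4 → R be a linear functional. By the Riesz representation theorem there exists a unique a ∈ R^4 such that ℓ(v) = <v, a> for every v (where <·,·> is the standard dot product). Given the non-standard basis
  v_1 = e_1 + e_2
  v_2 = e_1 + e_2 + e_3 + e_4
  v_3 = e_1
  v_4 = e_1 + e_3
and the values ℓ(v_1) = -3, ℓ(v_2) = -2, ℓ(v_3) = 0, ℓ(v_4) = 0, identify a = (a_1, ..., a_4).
a = (0, -3, 0, 1)

Write a = (a_1, ..., a_4) in the standard basis. For each basis vector v_i, ℓ(v_i) = <v_i, a> is a linear equation in the a_j's. Collect the n equations into a matrix system V a = ℓ, where row i of V is v_i (expressed in the standard basis). Since V is invertible (lower-triangular with 1s on the diagonal, up to permutation), solve by back-substitution:
  V =
[[1, 1, 0, 0],
 [1, 1, 1, 1],
 [1, 0, 0, 0],
 [1, 0, 1, 0]]
  V a = (-3, -2, 0, 0)
Solving gives a = (0, -3, 0, 1).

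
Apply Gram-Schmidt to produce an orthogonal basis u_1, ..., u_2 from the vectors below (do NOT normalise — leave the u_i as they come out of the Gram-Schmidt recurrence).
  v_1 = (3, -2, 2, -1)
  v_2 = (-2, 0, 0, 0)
Orthogonal basis:
  u_1 = (3, -2, 2, -1)
  u_2 = (-1, -2/3, 2/3, -1/3)

Apply the Gram-Schmidt recurrence
  u_1 = v_1
  u_i = v_i − Σ_{j<i} ((v_i · u_j) / (u_j · u_j)) · u_j.

Step by step this gives:
  u_1 = (3, -2, 2, -1)
  u_2 = (-1, -2/3, 2/3, -1/3)

Orthogonality check:
  u_2 · u_1 = 0 (should be 0)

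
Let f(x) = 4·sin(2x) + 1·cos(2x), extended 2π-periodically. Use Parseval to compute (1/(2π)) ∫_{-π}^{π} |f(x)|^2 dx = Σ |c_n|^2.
Σ |c_n|^2 = 17/2

Expand |f|^2 and use orthogonality of {sin(nx), cos(mx)} on [-π, π]:
  ∫_{-π}^{π} sin(nx)^2 dx = π, ∫ cos(mx)^2 dx = π, and cross terms integrate to 0.
So ∫_{-π}^{π} f(x)^2 dx = 4^2 · π + 1^2 · π = (16 + 1)π.
Divide by 2π: (16 + 1)/2 = 17/2.
By Parseval, this equals Σ |c_n|^2.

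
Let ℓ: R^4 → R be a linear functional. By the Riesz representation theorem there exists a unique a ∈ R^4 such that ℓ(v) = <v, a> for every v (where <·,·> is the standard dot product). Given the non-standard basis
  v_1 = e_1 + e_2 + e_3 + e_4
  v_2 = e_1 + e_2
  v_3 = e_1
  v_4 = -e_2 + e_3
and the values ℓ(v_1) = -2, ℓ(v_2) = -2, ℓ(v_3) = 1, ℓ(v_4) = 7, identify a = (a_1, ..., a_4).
a = (1, -3, 4, -4)

Write a = (a_1, ..., a_4) in the standard basis. For each basis vector v_i, ℓ(v_i) = <v_i, a> is a linear equation in the a_j's. Collect the n equations into a matrix system V a = ℓ, where row i of V is v_i (expressed in the standard basis). Since V is invertible (lower-triangular with 1s on the diagonal, up to permutation), solve by back-substitution:
  V =
[[1, 1, 1, 1],
 [1, 1, 0, 0],
 [1, 0, 0, 0],
 [0, -1, 1, 0]]
  V a = (-2, -2, 1, 7)
Solving gives a = (1, -3, 4, -4).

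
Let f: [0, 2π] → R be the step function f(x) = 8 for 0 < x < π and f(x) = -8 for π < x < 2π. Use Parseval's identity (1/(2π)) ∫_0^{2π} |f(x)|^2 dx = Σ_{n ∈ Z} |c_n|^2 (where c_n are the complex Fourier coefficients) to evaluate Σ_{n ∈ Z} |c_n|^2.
Σ |c_n|^2 = 64

Parseval equates the L^2 energy of f (normalised by 1/(2π)) with the ℓ^2 sum of its Fourier coefficients: (1/(2π)) ∫_0^{2π} |f|^2 = Σ |c_n|^2.
Compute the left side: (1/(2π)) [∫_0^π 8^2 dx + ∫_π^{2π} (-8)^2 dx] = (1/(2π)) · (64π + 64π) = (64 + 64)/2 = 64.
So Σ_{n ∈ Z} |c_n|^2 = 64.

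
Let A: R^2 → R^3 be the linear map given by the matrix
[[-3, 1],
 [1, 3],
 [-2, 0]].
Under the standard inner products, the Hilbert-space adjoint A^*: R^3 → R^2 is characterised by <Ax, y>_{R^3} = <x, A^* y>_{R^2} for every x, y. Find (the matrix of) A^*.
A^* = A^T =
[[-3, 1, -2],
 [1, 3, 0]]

For real matrices with standard dot products, the defining identity <Ax, y> = <x, A^* y> gives (Ax)^T y = x^T (A^*) y, i.e. x^T A^T y = x^T (A^*) y. Since this holds for all x, y, we must have A^* = A^T. Therefore
A^* =
[[-3, 1, -2],
 [1, 3, 0]].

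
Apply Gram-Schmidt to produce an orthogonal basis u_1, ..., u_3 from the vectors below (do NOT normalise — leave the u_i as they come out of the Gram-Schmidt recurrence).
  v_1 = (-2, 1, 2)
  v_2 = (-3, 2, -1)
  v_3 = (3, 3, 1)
Orthogonal basis:
  u_1 = (-2, 1, 2)
  u_2 = (-5/3, 4/3, -7/3)
  u_3 = (20/9, 32/9, 4/9)

Apply the Gram-Schmidt recurrence
  u_1 = v_1
  u_i = v_i − Σ_{j<i} ((v_i · u_j) / (u_j · u_j)) · u_j.

Step by step this gives:
  u_1 = (-2, 1, 2)
  u_2 = (-5/3, 4/3, -7/3)
  u_3 = (20/9, 32/9, 4/9)

Orthogonality check:
  u_2 · u_1 = 0 (should be 0)
  u_3 · u_1 = 0 (should be 0)
  u_3 · u_2 = 0 (should be 0)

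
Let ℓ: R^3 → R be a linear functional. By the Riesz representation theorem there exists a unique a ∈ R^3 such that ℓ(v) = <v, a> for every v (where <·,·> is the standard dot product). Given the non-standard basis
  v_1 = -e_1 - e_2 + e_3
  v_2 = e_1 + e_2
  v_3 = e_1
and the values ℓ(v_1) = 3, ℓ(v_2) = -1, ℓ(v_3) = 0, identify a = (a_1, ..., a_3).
a = (0, -1, 2)

Write a = (a_1, ..., a_3) in the standard basis. For each basis vector v_i, ℓ(v_i) = <v_i, a> is a linear equation in the a_j's. Collect the n equations into a matrix system V a = ℓ, where row i of V is v_i (expressed in the standard basis). Since V is invertible (lower-triangular with 1s on the diagonal, up to permutation), solve by back-substitution:
  V =
[[-1, -1, 1],
 [1, 1, 0],
 [1, 0, 0]]
  V a = (3, -1, 0)
Solving gives a = (0, -1, 2).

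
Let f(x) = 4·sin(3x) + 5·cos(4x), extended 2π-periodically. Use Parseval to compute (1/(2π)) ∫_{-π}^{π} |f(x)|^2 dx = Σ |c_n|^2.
Σ |c_n|^2 = 41/2

Expand |f|^2 and use orthogonality of {sin(nx), cos(mx)} on [-π, π]:
  ∫_{-π}^{π} sin(nx)^2 dx = π, ∫ cos(mx)^2 dx = π, and cross terms integrate to 0.
So ∫_{-π}^{π} f(x)^2 dx = 4^2 · π + 5^2 · π = (16 + 25)π.
Divide by 2π: (16 + 25)/2 = 41/2.
By Parseval, this equals Σ |c_n|^2.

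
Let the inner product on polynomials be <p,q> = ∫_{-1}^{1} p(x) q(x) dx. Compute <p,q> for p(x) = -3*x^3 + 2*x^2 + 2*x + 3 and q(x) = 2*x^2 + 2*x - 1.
<p,q> = -22/15

Expand the product: p(x)·q(x) = -6*x^5 - 2*x^4 + 11*x^3 + 8*x^2 + 4*x - 3.
∫_{-1}^{1} of each monomial x^k gives [2/(k+1) if k even, 0 if k odd]. Integrating term-by-term (or equivalently evaluating the antiderivative F(x) = -x^6 - 2*x^5/5 + 11*x^4/4 + 8*x^3/3 + 2*x^2 - 3*x at the endpoints):
  F(1) − F(−1) = 181/60 − (269/60) = -22/15.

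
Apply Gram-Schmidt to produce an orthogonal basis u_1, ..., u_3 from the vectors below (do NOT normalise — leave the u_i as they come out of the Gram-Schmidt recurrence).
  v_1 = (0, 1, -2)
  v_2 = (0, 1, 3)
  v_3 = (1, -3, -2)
Orthogonal basis:
  u_1 = (0, 1, -2)
  u_2 = (0, 2, 1)
  u_3 = (1, 0, 0)

Apply the Gram-Schmidt recurrence
  u_1 = v_1
  u_i = v_i − Σ_{j<i} ((v_i · u_j) / (u_j · u_j)) · u_j.

Step by step this gives:
  u_1 = (0, 1, -2)
  u_2 = (0, 2, 1)
  u_3 = (1, 0, 0)

Orthogonality check:
  u_2 · u_1 = 0 (should be 0)
  u_3 · u_1 = 0 (should be 0)
  u_3 · u_2 = 0 (should be 0)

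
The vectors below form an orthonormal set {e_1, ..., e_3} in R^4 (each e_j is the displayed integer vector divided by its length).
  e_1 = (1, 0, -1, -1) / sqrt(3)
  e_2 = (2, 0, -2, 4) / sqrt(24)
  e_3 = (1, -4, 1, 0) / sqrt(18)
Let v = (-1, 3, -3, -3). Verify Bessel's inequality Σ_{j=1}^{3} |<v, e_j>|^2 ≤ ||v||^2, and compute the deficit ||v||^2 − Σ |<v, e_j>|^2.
Σ |<v, e_j>|^2 = 227/9; ||v||^2 = 28; deficit = 25/9

Write each e_j = u_j / sqrt(<u_j, u_j>) where u_j is the displayed integer vector. Then <v, e_j> = <v, u_j> / sqrt(<u_j, u_j>), so |<v, e_j>|^2 = <v, u_j>^2 / <u_j, u_j>.
Coefficients: <v, e_1> = 5/sqrt(3), <v, e_2> = -8/sqrt(24), <v, e_3> = -16/sqrt(18).
Square and sum: Σ |<v, e_j>|^2 = 227/9.
Compute ||v||^2 = v·v = 28.
Deficit = 28 − 227/9 = 25/9 ≥ 0, confirming Bessel's inequality. (The deficit equals ||v − Σ <v,e_j> e_j||^2, the squared distance from v to span{e_j}.)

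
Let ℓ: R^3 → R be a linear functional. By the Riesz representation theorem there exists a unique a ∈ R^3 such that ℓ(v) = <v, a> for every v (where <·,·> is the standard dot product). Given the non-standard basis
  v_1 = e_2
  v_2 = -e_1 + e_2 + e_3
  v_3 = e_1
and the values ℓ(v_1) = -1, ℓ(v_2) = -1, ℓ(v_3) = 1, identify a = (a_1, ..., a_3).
a = (1, -1, 1)

Write a = (a_1, ..., a_3) in the standard basis. For each basis vector v_i, ℓ(v_i) = <v_i, a> is a linear equation in the a_j's. Collect the n equations into a matrix system V a = ℓ, where row i of V is v_i (expressed in the standard basis). Since V is invertible (lower-triangular with 1s on the diagonal, up to permutation), solve by back-substitution:
  V =
[[0, 1, 0],
 [-1, 1, 1],
 [1, 0, 0]]
  V a = (-1, -1, 1)
Solving gives a = (1, -1, 1).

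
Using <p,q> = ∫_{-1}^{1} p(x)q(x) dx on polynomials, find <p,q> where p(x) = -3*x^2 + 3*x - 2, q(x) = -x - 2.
<p,q> = 10

Expand the product: p(x)·q(x) = 3*x^3 + 3*x^2 - 4*x + 4.
∫_{-1}^{1} of each monomial x^k gives [2/(k+1) if k even, 0 if k odd]. Integrating term-by-term (or equivalently evaluating the antiderivative F(x) = 3*x^4/4 + x^3 - 2*x^2 + 4*x at the endpoints):
  F(1) − F(−1) = 15/4 − (-25/4) = 10.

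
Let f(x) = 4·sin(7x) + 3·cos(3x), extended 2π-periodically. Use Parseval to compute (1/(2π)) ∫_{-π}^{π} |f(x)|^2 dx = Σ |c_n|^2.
Σ |c_n|^2 = 25/2

Expand |f|^2 and use orthogonality of {sin(nx), cos(mx)} on [-π, π]:
  ∫_{-π}^{π} sin(nx)^2 dx = π, ∫ cos(mx)^2 dx = π, and cross terms integrate to 0.
So ∫_{-π}^{π} f(x)^2 dx = 4^2 · π + 3^2 · π = (16 + 9)π.
Divide by 2π: (16 + 9)/2 = 25/2.
By Parseval, this equals Σ |c_n|^2.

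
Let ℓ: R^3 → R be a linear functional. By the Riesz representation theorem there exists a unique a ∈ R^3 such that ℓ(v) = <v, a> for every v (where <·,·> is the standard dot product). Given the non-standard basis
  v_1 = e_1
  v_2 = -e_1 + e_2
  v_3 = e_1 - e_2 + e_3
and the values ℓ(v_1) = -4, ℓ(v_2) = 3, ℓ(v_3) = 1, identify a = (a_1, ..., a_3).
a = (-4, -1, 4)

Write a = (a_1, ..., a_3) in the standard basis. For each basis vector v_i, ℓ(v_i) = <v_i, a> is a linear equation in the a_j's. Collect the n equations into a matrix system V a = ℓ, where row i of V is v_i (expressed in the standard basis). Since V is invertible (lower-triangular with 1s on the diagonal, up to permutation), solve by back-substitution:
  V =
[[1, 0, 0],
 [-1, 1, 0],
 [1, -1, 1]]
  V a = (-4, 3, 1)
Solving gives a = (-4, -1, 4).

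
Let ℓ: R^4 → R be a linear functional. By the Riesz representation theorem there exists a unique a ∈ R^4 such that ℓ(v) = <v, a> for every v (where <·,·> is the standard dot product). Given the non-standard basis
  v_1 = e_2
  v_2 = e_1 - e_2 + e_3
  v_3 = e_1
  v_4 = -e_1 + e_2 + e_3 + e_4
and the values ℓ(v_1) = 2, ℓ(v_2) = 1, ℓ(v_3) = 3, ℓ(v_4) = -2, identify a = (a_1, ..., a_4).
a = (3, 2, 0, -1)

Write a = (a_1, ..., a_4) in the standard basis. For each basis vector v_i, ℓ(v_i) = <v_i, a> is a linear equation in the a_j's. Collect the n equations into a matrix system V a = ℓ, where row i of V is v_i (expressed in the standard basis). Since V is invertible (lower-triangular with 1s on the diagonal, up to permutation), solve by back-substitution:
  V =
[[0, 1, 0, 0],
 [1, -1, 1, 0],
 [1, 0, 0, 0],
 [-1, 1, 1, 1]]
  V a = (2, 1, 3, -2)
Solving gives a = (3, 2, 0, -1).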